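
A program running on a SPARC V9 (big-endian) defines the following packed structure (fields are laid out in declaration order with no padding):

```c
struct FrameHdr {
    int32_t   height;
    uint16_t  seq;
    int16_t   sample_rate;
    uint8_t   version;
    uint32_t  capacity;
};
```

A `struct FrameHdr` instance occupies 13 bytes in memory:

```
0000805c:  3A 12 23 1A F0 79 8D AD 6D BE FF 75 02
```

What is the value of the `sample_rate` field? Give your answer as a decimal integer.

`sample_rate` follows `height` (4 B), `seq` (2 B), so it starts at offset 4 + 2 = 6 and occupies 2 bytes.
Bytes at offsets 6..7: 8D AD.
In big-endian order the high byte comes first in memory.
The bytes are already most-significant first: 0x8DAD.
Top bit is set, so as a signed 16-bit value this is 0x8DAD − 2^16 = -29267.

-29267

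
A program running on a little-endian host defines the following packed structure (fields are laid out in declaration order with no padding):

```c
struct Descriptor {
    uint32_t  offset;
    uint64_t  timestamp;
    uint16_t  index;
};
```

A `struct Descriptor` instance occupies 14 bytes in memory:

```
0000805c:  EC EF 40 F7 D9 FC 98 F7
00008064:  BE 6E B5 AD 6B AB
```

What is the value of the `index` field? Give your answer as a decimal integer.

43883

`index` follows `offset` (4 B), `timestamp` (8 B), so it starts at offset 4 + 8 = 12 and occupies 2 bytes.
Bytes at offsets 12..13: 6B AB.
Little-endian: lowest address holds the least-significant byte.
Reassemble most-significant byte first: AB 6B → 0xAB6B.
0xAB6B = 43883.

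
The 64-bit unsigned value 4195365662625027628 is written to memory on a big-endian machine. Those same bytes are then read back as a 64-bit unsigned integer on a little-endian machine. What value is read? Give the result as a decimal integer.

4195365662625027628 in 64-bit hexadecimal is 0x3A38EED797A2D62C.
Stored big-endian, the bytes at ascending addresses are 3A 38 EE D7 97 A2 D6 2C.
Read back as little-endian, the first byte is least significant, giving 0x2CD6A297D7EE383A.
0x2CD6A297D7EE383A = 3230948555731384378.

3230948555731384378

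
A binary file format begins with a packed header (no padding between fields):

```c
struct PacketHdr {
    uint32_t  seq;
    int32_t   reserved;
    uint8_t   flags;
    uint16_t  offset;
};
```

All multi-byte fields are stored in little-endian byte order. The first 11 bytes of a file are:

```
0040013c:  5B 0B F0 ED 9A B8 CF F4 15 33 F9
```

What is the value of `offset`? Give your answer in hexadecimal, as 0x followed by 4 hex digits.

`offset` follows `seq` (4 B), `reserved` (4 B), `flags` (1 B), so it starts at offset 4 + 4 + 1 = 9 and occupies 2 bytes.
Bytes at offsets 9..10: 33 F9.
In little-endian order the low byte comes first in memory.
Reassemble most-significant byte first: F9 33 → 0xF933.

0xF933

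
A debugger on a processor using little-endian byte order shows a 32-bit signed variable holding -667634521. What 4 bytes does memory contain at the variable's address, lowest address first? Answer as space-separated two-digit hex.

Two's complement of -667634521 in 32 bits: 667634521 = 0x27CB4B59; invert → 0xD834B4A6; add 1 → 0xD834B4A7.
Split into bytes (most-significant first): D8 34 B4 A7.
In little-endian order the low byte comes first in memory.
So at ascending addresses the bytes are A7 B4 34 D8.

A7 B4 34 D8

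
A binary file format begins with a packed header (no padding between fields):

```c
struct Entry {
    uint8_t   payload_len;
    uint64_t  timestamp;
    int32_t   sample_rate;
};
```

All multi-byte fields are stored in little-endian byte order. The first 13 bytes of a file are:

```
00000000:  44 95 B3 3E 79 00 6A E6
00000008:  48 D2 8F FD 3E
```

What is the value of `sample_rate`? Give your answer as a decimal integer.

`sample_rate` follows `payload_len` (1 B), `timestamp` (8 B), so it starts at offset 1 + 8 = 9 and occupies 4 bytes.
Bytes at offsets 9..12: D2 8F FD 3E.
In little-endian order the low byte comes first in memory.
Reassemble most-significant byte first: 3E FD 8F D2 → 0x3EFD8FD2.
0x3EFD8FD2 = 1056804818.

1056804818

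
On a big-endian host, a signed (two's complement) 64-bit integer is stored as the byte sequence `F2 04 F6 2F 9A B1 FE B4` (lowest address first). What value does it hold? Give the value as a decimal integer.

-1007409732304896332

In big-endian order the high byte comes first in memory.
The bytes are already most-significant first: 0xF204F62F9AB1FEB4.
Top bit is set, so as a signed 64-bit value this is 0xF204F62F9AB1FEB4 − 2^64 = -1007409732304896332.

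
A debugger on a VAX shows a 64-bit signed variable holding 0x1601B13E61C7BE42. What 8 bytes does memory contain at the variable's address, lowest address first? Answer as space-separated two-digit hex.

42 BE C7 61 3E B1 01 16

Split into bytes (most-significant first): 16 01 B1 3E 61 C7 BE 42.
Little-endian: lowest address holds the least-significant byte.
So at ascending addresses the bytes are 42 BE C7 61 3E B1 01 16.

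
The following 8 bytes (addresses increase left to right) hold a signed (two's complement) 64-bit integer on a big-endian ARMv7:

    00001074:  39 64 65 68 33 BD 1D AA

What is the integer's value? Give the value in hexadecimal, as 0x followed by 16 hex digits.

0x3964656833BD1DAA

Big-endian: lowest address holds the most-significant byte.
The bytes are already most-significant first: 0x3964656833BD1DAA.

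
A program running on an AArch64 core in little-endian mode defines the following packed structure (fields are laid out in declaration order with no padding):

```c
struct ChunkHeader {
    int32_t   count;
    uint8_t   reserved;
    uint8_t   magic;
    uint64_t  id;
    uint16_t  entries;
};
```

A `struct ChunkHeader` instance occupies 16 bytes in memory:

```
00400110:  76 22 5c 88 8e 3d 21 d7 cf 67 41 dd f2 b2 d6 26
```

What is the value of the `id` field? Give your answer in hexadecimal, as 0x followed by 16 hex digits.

`id` follows `count` (4 B), `reserved` (1 B), `magic` (1 B), so it starts at offset 4 + 1 + 1 = 6 and occupies 8 bytes.
Bytes at offsets 6..13: 21 D7 CF 67 41 DD F2 B2.
Little-endian: lowest address holds the least-significant byte.
Reassemble most-significant byte first: B2 F2 DD 41 67 CF D7 21 → 0xB2F2DD4167CFD721.

0xB2F2DD4167CFD721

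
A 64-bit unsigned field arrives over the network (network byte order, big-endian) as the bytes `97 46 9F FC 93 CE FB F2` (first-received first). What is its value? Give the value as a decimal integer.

Big-endian: lowest address holds the most-significant byte.
The bytes are already most-significant first: 0x97469FFC93CEFBF2.
0x97469FFC93CEFBF2 = 10900575855257254898.

10900575855257254898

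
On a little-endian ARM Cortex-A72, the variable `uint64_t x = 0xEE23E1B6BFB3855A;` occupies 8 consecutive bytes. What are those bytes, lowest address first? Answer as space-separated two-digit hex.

5A 85 B3 BF B6 E1 23 EE

Split into bytes (most-significant first): EE 23 E1 B6 BF B3 85 5A.
In little-endian order the low byte comes first in memory.
So at ascending addresses the bytes are 5A 85 B3 BF B6 E1 23 EE.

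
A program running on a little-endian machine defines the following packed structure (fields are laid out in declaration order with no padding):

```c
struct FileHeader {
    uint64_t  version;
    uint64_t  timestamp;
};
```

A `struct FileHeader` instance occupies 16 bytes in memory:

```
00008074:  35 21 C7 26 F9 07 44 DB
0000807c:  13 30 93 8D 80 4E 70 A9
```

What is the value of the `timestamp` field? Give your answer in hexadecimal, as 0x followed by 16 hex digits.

0xA9704E808D933013

`timestamp` follows `version` (8 bytes), so it starts at byte offset 8 and occupies 8 bytes.
Bytes at offsets 8..15: 13 30 93 8D 80 4E 70 A9.
Little-endian stores the least-significant byte at the lowest address.
Reassemble most-significant byte first: A9 70 4E 80 8D 93 30 13 → 0xA9704E808D933013.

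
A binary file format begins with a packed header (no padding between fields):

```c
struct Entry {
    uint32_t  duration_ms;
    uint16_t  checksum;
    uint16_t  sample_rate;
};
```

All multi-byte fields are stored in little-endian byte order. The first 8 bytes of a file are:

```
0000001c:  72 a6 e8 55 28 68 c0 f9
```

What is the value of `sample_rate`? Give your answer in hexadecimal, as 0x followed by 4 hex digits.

0xF9C0

`sample_rate` follows `duration_ms` (4 B), `checksum` (2 B), so it starts at offset 4 + 2 = 6 and occupies 2 bytes.
Bytes at offsets 6..7: C0 F9.
Little-endian: lowest address holds the least-significant byte.
Reassemble most-significant byte first: F9 C0 → 0xF9C0.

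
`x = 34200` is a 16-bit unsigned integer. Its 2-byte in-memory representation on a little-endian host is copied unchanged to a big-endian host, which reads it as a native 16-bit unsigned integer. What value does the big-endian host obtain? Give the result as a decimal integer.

39045

34200 in 16-bit hexadecimal is 0x8598.
Stored little-endian, the bytes at ascending addresses are 98 85.
Read back as big-endian, the last byte is least significant, giving 0x9885.
0x9885 = 39045.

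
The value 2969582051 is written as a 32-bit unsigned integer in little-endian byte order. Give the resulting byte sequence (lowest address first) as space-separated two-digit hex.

E3 39 00 B1

2969582051 in hexadecimal, padded to 32 bits, is 0xB10039E3.
Split into bytes (most-significant first): B1 00 39 E3.
Little-endian: lowest address holds the least-significant byte.
So at ascending addresses the bytes are E3 39 00 B1.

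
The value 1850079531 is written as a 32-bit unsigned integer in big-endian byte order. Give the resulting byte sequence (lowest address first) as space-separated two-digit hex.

1850079531 in hexadecimal, padded to 32 bits, is 0x6E45F92B.
Split into bytes (most-significant first): 6E 45 F9 2B.
Big-endian stores the most-significant byte at the lowest address.
So the memory order matches the most-significant-first order: 6E 45 F9 2B.

6E 45 F9 2B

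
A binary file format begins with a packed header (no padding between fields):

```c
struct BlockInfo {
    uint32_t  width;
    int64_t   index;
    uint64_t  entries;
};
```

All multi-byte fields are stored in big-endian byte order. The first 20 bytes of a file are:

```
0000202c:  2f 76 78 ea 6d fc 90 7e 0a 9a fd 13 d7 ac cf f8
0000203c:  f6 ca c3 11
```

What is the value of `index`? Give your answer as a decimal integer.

7925368315283438867

`index` follows `width` (4 bytes), so it starts at byte offset 4 and occupies 8 bytes.
Bytes at offsets 4..11: 6D FC 90 7E 0A 9A FD 13.
Big-endian stores the most-significant byte at the lowest address.
The bytes are already most-significant first: 0x6DFC907E0A9AFD13.
0x6DFC907E0A9AFD13 = 7925368315283438867.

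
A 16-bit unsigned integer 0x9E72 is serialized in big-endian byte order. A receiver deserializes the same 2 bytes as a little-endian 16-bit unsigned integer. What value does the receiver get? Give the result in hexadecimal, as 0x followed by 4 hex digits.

0x729E

Stored big-endian, the bytes at ascending addresses are 9E 72.
Read back as little-endian, the first byte is least significant, giving 0x729E.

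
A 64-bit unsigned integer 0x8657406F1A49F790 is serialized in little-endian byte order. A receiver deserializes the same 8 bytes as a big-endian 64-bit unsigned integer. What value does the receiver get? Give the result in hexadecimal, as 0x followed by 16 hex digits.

0x90F7491A6F405786

Stored little-endian, the bytes at ascending addresses are 90 F7 49 1A 6F 40 57 86.
Read back as big-endian, the last byte is least significant, giving 0x90F7491A6F405786.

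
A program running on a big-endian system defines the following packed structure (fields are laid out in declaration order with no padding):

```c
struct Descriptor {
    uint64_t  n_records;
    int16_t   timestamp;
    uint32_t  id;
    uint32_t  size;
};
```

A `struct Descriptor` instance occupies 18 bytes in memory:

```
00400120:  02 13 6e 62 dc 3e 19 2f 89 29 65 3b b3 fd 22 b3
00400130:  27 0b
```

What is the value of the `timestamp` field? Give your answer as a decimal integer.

`timestamp` follows `n_records` (8 bytes), so it starts at byte offset 8 and occupies 2 bytes.
Bytes at offsets 8..9: 89 29.
In big-endian order the high byte comes first in memory.
The bytes are already most-significant first: 0x8929.
Top bit is set, so as a signed 16-bit value this is 0x8929 − 2^16 = -30423.

-30423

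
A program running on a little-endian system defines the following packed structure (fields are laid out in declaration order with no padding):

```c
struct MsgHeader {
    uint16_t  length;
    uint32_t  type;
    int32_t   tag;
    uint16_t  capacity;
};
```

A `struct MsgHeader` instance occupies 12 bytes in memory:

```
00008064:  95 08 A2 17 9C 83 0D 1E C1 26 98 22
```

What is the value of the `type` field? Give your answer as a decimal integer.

2208044962

`type` follows `length` (2 bytes), so it starts at byte offset 2 and occupies 4 bytes.
Bytes at offsets 2..5: A2 17 9C 83.
Little-endian stores the least-significant byte at the lowest address.
Reassemble most-significant byte first: 83 9C 17 A2 → 0x839C17A2.
0x839C17A2 = 2208044962.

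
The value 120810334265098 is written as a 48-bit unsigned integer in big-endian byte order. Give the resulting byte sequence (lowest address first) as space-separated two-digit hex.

6D E0 59 0F 1F 0A

120810334265098 in hexadecimal, padded to 48 bits, is 0x6DE0590F1F0A.
Split into bytes (most-significant first): 6D E0 59 0F 1F 0A.
Big-endian: lowest address holds the most-significant byte.
So the memory order matches the most-significant-first order: 6D E0 59 0F 1F 0A.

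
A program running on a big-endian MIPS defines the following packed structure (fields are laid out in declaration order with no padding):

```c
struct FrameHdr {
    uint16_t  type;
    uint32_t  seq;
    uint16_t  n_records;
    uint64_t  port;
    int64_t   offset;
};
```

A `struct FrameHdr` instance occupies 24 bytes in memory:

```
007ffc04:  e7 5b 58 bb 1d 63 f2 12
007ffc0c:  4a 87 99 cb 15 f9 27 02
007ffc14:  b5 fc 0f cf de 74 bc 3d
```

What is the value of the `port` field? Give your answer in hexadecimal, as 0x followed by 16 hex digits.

`port` follows `type` (2 B), `seq` (4 B), `n_records` (2 B), so it starts at offset 2 + 4 + 2 = 8 and occupies 8 bytes.
Bytes at offsets 8..15: 4A 87 99 CB 15 F9 27 02.
In big-endian order the high byte comes first in memory.
The bytes are already most-significant first: 0x4A8799CB15F92702.

0x4A8799CB15F92702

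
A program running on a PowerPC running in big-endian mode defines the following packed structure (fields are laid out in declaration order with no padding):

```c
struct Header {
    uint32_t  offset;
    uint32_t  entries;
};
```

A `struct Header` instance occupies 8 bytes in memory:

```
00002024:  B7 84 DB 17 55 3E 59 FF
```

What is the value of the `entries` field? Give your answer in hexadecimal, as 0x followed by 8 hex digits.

0x553E59FF

`entries` follows `offset` (4 bytes), so it starts at byte offset 4 and occupies 4 bytes.
Bytes at offsets 4..7: 55 3E 59 FF.
In big-endian order the high byte comes first in memory.
The bytes are already most-significant first: 0x553E59FF.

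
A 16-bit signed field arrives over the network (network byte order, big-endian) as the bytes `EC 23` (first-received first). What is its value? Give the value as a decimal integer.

In big-endian order the high byte comes first in memory.
The bytes are already most-significant first: 0xEC23.
Top bit is set, so as a signed 16-bit value this is 0xEC23 − 2^16 = -5085.

-5085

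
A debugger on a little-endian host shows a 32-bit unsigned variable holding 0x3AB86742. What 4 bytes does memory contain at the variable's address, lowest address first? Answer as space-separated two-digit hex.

42 67 B8 3A

Split into bytes (most-significant first): 3A B8 67 42.
Little-endian: lowest address holds the least-significant byte.
So at ascending addresses the bytes are 42 67 B8 3A.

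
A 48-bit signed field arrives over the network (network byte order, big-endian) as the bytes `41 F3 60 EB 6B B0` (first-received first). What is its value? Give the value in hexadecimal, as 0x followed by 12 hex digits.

0x41F360EB6BB0

Big-endian stores the most-significant byte at the lowest address.
The bytes are already most-significant first: 0x41F360EB6BB0.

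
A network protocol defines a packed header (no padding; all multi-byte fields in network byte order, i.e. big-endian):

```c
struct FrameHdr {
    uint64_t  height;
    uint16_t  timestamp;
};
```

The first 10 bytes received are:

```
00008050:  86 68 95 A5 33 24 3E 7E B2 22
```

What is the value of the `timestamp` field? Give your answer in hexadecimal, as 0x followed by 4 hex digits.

`timestamp` follows `height` (8 bytes), so it starts at byte offset 8 and occupies 2 bytes.
Bytes at offsets 8..9: B2 22.
In big-endian order the high byte comes first in memory.
The bytes are already most-significant first: 0xB222.

0xB222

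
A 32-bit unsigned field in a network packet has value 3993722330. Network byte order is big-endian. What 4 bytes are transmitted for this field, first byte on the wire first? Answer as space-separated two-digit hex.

3993722330 in hexadecimal, padded to 32 bits, is 0xEE0B5DDA.
Split into bytes (most-significant first): EE 0B 5D DA.
Big-endian stores the most-significant byte at the lowest address.
So the memory order matches the most-significant-first order: EE 0B 5D DA.

EE 0B 5D DA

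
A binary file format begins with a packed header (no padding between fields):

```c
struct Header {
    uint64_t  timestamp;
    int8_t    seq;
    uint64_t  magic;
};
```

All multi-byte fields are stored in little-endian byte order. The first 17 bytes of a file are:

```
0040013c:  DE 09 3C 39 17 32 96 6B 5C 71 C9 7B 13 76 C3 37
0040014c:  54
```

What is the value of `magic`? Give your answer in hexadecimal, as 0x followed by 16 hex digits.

0x5437C376137BC971

`magic` follows `timestamp` (8 B), `seq` (1 B), so it starts at offset 8 + 1 = 9 and occupies 8 bytes.
Bytes at offsets 9..16: 71 C9 7B 13 76 C3 37 54.
Little-endian: lowest address holds the least-significant byte.
Reassemble most-significant byte first: 54 37 C3 76 13 7B C9 71 → 0x5437C376137BC971.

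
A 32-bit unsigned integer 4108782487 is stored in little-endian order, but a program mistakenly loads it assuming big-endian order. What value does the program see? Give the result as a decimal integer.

4108782487 in 32-bit hexadecimal is 0xF4E70B97.
Stored little-endian, the bytes at ascending addresses are 97 0B E7 F4.
Read back as big-endian, the last byte is least significant, giving 0x970BE7F4.
0x970BE7F4 = 2534139892.

2534139892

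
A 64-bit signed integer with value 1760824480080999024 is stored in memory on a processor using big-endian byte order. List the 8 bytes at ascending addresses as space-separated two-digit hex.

18 6F B4 89 0F 0A 32 70

1760824480080999024 in hexadecimal, padded to 64 bits, is 0x186FB4890F0A3270.
Split into bytes (most-significant first): 18 6F B4 89 0F 0A 32 70.
In big-endian order the high byte comes first in memory.
So the memory order matches the most-significant-first order: 18 6F B4 89 0F 0A 32 70.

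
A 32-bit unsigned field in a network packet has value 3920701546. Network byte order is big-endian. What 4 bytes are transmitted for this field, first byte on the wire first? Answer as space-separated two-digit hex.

E9 B1 28 6A

3920701546 in hexadecimal, padded to 32 bits, is 0xE9B1286A.
Split into bytes (most-significant first): E9 B1 28 6A.
Big-endian stores the most-significant byte at the lowest address.
So the memory order matches the most-significant-first order: E9 B1 28 6A.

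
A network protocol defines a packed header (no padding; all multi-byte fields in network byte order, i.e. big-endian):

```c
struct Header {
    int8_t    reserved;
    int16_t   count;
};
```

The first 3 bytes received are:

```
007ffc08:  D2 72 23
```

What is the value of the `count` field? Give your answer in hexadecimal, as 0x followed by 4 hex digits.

`count` follows `reserved` (1 byte), so it starts at byte offset 1 and occupies 2 bytes.
Bytes at offsets 1..2: 72 23.
Big-endian: lowest address holds the most-significant byte.
The bytes are already most-significant first: 0x7223.

0x7223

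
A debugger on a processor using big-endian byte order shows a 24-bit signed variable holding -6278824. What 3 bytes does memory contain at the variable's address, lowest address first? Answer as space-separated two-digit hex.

Two's complement of -6278824 in 24 bits: 6278824 = 0x5FCEA8; invert → 0xA03157; add 1 → 0xA03158.
Split into bytes (most-significant first): A0 31 58.
In big-endian order the high byte comes first in memory.
So the memory order matches the most-significant-first order: A0 31 58.

A0 31 58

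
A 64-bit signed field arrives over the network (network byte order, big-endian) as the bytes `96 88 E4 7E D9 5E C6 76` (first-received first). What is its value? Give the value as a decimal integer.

In big-endian order the high byte comes first in memory.
The bytes are already most-significant first: 0x9688E47ED95EC676.
Top bit is set, so as a signed 64-bit value this is 0x9688E47ED95EC676 − 2^64 = -7599573137723832714.

-7599573137723832714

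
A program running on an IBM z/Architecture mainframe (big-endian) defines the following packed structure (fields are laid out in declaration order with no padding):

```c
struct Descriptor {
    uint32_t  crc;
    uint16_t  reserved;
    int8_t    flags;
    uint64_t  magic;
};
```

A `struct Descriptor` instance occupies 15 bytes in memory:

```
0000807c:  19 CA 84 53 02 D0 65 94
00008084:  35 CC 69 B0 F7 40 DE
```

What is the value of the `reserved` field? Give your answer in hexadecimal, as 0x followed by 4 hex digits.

0x02D0

`reserved` follows `crc` (4 bytes), so it starts at byte offset 4 and occupies 2 bytes.
Bytes at offsets 4..5: 02 D0.
Big-endian stores the most-significant byte at the lowest address.
The bytes are already most-significant first: 0x02D0.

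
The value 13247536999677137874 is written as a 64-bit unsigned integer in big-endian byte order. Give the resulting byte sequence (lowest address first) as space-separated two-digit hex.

13247536999677137874 in hexadecimal, padded to 64 bits, is 0xB7D8B4B6769993D2.
Split into bytes (most-significant first): B7 D8 B4 B6 76 99 93 D2.
In big-endian order the high byte comes first in memory.
So the memory order matches the most-significant-first order: B7 D8 B4 B6 76 99 93 D2.

B7 D8 B4 B6 76 99 93 D2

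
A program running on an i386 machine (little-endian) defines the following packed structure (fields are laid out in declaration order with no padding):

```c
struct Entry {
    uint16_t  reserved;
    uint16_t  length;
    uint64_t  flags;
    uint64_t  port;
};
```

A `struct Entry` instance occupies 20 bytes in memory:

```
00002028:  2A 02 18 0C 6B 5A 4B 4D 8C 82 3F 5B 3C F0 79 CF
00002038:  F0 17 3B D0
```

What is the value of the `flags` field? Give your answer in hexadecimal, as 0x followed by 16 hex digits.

0x5B3F828C4D4B5A6B

`flags` follows `reserved` (2 B), `length` (2 B), so it starts at offset 2 + 2 = 4 and occupies 8 bytes.
Bytes at offsets 4..11: 6B 5A 4B 4D 8C 82 3F 5B.
In little-endian order the low byte comes first in memory.
Reassemble most-significant byte first: 5B 3F 82 8C 4D 4B 5A 6B → 0x5B3F828C4D4B5A6B.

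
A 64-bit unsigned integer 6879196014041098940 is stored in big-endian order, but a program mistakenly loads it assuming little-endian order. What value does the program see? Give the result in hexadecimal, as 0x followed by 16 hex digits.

0xBCEA33C553D0775F

6879196014041098940 in 64-bit hexadecimal is 0x5F77D053C533EABC.
Stored big-endian, the bytes at ascending addresses are 5F 77 D0 53 C5 33 EA BC.
Read back as little-endian, the first byte is least significant, giving 0xBCEA33C553D0775F.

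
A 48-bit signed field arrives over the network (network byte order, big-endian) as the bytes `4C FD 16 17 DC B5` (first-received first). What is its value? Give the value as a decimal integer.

84649881099445

Big-endian: lowest address holds the most-significant byte.
The bytes are already most-significant first: 0x4CFD1617DCB5.
0x4CFD1617DCB5 = 84649881099445.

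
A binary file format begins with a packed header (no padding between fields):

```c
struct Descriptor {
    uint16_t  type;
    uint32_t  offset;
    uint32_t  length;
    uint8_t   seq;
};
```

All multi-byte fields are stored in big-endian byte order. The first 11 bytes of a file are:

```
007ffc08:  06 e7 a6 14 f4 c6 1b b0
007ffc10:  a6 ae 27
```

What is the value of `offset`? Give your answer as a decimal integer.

2786391238

`offset` follows `type` (2 bytes), so it starts at byte offset 2 and occupies 4 bytes.
Bytes at offsets 2..5: A6 14 F4 C6.
In big-endian order the high byte comes first in memory.
The bytes are already most-significant first: 0xA614F4C6.
0xA614F4C6 = 2786391238.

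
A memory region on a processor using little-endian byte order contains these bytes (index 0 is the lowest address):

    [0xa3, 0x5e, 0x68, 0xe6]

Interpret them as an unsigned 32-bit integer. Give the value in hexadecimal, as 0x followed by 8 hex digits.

Little-endian: lowest address holds the least-significant byte.
Reassemble most-significant byte first: E6 68 5E A3 → 0xE6685EA3.

0xE6685EA3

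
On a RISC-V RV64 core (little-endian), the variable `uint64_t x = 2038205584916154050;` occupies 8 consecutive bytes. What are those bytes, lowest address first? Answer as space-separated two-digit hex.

2038205584916154050 in hexadecimal, padded to 64 bits, is 0x1C49292E3C2506C2.
Split into bytes (most-significant first): 1C 49 29 2E 3C 25 06 C2.
In little-endian order the low byte comes first in memory.
So at ascending addresses the bytes are C2 06 25 3C 2E 29 49 1C.

C2 06 25 3C 2E 29 49 1C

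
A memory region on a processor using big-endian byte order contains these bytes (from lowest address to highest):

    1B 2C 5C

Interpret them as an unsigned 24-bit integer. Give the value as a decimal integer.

Big-endian: lowest address holds the most-significant byte.
The bytes are already most-significant first: 0x1B2C5C.
0x1B2C5C = 1780828.

1780828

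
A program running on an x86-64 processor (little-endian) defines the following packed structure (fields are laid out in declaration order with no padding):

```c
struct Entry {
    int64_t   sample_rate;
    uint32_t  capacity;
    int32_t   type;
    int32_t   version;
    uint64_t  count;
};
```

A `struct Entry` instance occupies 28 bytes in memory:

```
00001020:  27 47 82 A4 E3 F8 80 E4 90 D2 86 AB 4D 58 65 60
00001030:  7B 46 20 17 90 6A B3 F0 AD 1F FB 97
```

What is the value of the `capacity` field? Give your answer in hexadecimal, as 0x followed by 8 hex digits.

`capacity` follows `sample_rate` (8 bytes), so it starts at byte offset 8 and occupies 4 bytes.
Bytes at offsets 8..11: 90 D2 86 AB.
Little-endian stores the least-significant byte at the lowest address.
Reassemble most-significant byte first: AB 86 D2 90 → 0xAB86D290.

0xAB86D290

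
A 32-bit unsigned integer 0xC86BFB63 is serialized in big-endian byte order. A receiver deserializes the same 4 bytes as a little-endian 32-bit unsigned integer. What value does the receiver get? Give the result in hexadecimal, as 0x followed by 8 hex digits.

0x63FB6BC8

Stored big-endian, the bytes at ascending addresses are C8 6B FB 63.
Read back as little-endian, the first byte is least significant, giving 0x63FB6BC8.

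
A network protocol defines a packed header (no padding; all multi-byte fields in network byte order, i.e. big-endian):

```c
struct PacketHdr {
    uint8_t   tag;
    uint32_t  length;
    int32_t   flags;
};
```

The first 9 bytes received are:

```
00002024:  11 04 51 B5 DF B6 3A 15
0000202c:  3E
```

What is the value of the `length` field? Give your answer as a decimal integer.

`length` follows `tag` (1 byte), so it starts at byte offset 1 and occupies 4 bytes.
Bytes at offsets 1..4: 04 51 B5 DF.
In big-endian order the high byte comes first in memory.
The bytes are already most-significant first: 0x0451B5DF.
0x0451B5DF = 72463839.

72463839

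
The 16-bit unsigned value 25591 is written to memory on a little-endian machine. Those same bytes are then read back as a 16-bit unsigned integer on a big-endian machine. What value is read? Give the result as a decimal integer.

25591 in 16-bit hexadecimal is 0x63F7.
Stored little-endian, the bytes at ascending addresses are F7 63.
Read back as big-endian, the last byte is least significant, giving 0xF763.
0xF763 = 63331.

63331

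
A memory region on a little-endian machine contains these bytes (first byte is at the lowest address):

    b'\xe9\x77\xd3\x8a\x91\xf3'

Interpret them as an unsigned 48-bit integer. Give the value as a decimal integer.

Little-endian stores the least-significant byte at the lowest address.
Reassemble most-significant byte first: F3 91 8A D3 77 E9 → 0xF3918AD377E9.
0xF3918AD377E9 = 267806424922089.

267806424922089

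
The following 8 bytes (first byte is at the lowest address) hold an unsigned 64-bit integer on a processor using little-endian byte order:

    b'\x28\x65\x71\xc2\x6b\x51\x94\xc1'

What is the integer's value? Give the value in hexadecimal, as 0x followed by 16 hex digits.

0xC194516BC2716528

In little-endian order the low byte comes first in memory.
Reassemble most-significant byte first: C1 94 51 6B C2 71 65 28 → 0xC194516BC2716528.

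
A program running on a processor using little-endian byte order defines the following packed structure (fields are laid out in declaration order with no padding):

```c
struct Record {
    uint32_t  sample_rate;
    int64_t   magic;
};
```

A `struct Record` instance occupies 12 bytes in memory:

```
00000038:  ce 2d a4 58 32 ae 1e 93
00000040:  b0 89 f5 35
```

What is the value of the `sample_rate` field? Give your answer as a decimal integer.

`sample_rate` is the first field, at byte offset 0, occupying 4 bytes.
Bytes at offsets 0..3: CE 2D A4 58.
In little-endian order the low byte comes first in memory.
Reassemble most-significant byte first: 58 A4 2D CE → 0x58A42DCE.
0x58A42DCE = 1487154638.

1487154638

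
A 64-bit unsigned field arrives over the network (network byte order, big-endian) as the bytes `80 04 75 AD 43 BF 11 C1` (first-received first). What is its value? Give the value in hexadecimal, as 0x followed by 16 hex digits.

Big-endian stores the most-significant byte at the lowest address.
The bytes are already most-significant first: 0x800475AD43BF11C1.

0x800475AD43BF11C1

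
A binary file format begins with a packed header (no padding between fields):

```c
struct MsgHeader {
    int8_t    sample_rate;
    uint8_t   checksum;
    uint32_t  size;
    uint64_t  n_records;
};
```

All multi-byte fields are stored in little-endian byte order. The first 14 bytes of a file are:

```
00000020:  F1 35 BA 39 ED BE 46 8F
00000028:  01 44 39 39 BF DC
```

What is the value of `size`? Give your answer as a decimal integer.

3203217850

`size` follows `sample_rate` (1 B), `checksum` (1 B), so it starts at offset 1 + 1 = 2 and occupies 4 bytes.
Bytes at offsets 2..5: BA 39 ED BE.
Little-endian stores the least-significant byte at the lowest address.
Reassemble most-significant byte first: BE ED 39 BA → 0xBEED39BA.
0xBEED39BA = 3203217850.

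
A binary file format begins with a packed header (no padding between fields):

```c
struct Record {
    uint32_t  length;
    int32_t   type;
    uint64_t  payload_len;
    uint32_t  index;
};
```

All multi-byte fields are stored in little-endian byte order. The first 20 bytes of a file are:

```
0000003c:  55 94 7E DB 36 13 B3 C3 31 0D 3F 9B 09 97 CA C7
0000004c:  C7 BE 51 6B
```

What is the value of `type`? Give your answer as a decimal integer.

`type` follows `length` (4 bytes), so it starts at byte offset 4 and occupies 4 bytes.
Bytes at offsets 4..7: 36 13 B3 C3.
Little-endian: lowest address holds the least-significant byte.
Reassemble most-significant byte first: C3 B3 13 36 → 0xC3B31336.
Top bit is set, so as a signed 32-bit value this is 0xC3B31336 − 2^32 = -1011674314.

-1011674314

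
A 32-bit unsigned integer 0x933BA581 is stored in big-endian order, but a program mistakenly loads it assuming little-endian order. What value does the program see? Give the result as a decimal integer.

2175089555

Stored big-endian, the bytes at ascending addresses are 93 3B A5 81.
Read back as little-endian, the first byte is least significant, giving 0x81A53B93.
0x81A53B93 = 2175089555.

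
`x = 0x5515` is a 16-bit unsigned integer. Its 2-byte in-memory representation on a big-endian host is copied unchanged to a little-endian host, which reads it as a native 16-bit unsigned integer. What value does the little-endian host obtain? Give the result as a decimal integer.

5461

Stored big-endian, the bytes at ascending addresses are 55 15.
Read back as little-endian, the first byte is least significant, giving 0x1555.
0x1555 = 5461.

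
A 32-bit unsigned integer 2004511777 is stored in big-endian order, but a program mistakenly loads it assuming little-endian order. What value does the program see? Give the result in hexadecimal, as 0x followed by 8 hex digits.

2004511777 in 32-bit hexadecimal is 0x777A6C21.
Stored big-endian, the bytes at ascending addresses are 77 7A 6C 21.
Read back as little-endian, the first byte is least significant, giving 0x216C7A77.

0x216C7A77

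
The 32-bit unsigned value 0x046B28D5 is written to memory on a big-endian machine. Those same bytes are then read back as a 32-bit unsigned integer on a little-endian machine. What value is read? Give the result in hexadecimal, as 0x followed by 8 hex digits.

Stored big-endian, the bytes at ascending addresses are 04 6B 28 D5.
Read back as little-endian, the first byte is least significant, giving 0xD5286B04.

0xD5286B04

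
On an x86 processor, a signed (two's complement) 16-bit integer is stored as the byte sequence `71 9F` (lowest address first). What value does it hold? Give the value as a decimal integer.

Little-endian stores the least-significant byte at the lowest address.
Reassemble most-significant byte first: 9F 71 → 0x9F71.
Top bit is set, so as a signed 16-bit value this is 0x9F71 − 2^16 = -24719.

-24719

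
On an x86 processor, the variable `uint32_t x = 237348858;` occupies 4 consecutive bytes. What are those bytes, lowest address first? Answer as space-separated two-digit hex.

237348858 in hexadecimal, padded to 32 bits, is 0x0E25A7FA.
Split into bytes (most-significant first): 0E 25 A7 FA.
In little-endian order the low byte comes first in memory.
So at ascending addresses the bytes are FA A7 25 0E.

FA A7 25 0E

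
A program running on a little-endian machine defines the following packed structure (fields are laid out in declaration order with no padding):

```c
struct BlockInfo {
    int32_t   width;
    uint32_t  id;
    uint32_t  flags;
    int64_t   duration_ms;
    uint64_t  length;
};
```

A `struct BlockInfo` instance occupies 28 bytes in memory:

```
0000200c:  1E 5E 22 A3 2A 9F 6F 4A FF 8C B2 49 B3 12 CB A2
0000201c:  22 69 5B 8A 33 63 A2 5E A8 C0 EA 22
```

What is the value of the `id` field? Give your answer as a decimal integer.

`id` follows `width` (4 bytes), so it starts at byte offset 4 and occupies 4 bytes.
Bytes at offsets 4..7: 2A 9F 6F 4A.
Little-endian stores the least-significant byte at the lowest address.
Reassemble most-significant byte first: 4A 6F 9F 2A → 0x4A6F9F2A.
0x4A6F9F2A = 1248829226.

1248829226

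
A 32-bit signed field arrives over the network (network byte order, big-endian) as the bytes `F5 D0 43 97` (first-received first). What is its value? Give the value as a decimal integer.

-170900585

In big-endian order the high byte comes first in memory.
The bytes are already most-significant first: 0xF5D04397.
Top bit is set, so as a signed 32-bit value this is 0xF5D04397 − 2^32 = -170900585.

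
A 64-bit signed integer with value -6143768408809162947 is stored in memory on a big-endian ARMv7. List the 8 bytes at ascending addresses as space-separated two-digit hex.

Two's complement of -6143768408809162947 in 64 bits: 6143768408809162947 = 0x55430CD1155648C3; invert → 0xAABCF32EEAA9B73C; add 1 → 0xAABCF32EEAA9B73D.
Split into bytes (most-significant first): AA BC F3 2E EA A9 B7 3D.
Big-endian stores the most-significant byte at the lowest address.
So the memory order matches the most-significant-first order: AA BC F3 2E EA A9 B7 3D.

AA BC F3 2E EA A9 B7 3D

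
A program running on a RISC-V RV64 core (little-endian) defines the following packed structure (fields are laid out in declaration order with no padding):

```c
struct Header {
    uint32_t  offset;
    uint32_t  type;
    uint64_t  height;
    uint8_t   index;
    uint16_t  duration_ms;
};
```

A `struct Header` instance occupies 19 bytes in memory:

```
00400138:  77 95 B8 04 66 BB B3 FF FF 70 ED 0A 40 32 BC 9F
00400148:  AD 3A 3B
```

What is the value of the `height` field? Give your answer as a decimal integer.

`height` follows `offset` (4 B), `type` (4 B), so it starts at offset 4 + 4 = 8 and occupies 8 bytes.
Bytes at offsets 8..15: FF 70 ED 0A 40 32 BC 9F.
Little-endian stores the least-significant byte at the lowest address.
Reassemble most-significant byte first: 9F BC 32 40 0A ED 70 FF → 0x9FBC32400AED70FF.
0x9FBC32400AED70FF = 11510129998294774015.

11510129998294774015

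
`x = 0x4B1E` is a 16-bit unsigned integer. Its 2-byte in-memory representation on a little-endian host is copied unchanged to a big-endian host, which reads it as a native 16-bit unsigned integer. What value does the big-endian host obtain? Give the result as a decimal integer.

7755

Stored little-endian, the bytes at ascending addresses are 1E 4B.
Read back as big-endian, the last byte is least significant, giving 0x1E4B.
0x1E4B = 7755.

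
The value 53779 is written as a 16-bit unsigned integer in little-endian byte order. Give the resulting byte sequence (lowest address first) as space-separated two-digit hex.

53779 in hexadecimal, padded to 16 bits, is 0xD213.
Split into bytes (most-significant first): D2 13.
Little-endian stores the least-significant byte at the lowest address.
So at ascending addresses the bytes are 13 D2.

13 D2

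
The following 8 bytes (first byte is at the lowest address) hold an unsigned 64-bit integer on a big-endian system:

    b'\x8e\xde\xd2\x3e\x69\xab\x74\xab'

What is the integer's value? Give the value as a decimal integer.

10294896963718182059

Big-endian stores the most-significant byte at the lowest address.
The bytes are already most-significant first: 0x8EDED23E69AB74AB.
0x8EDED23E69AB74AB = 10294896963718182059.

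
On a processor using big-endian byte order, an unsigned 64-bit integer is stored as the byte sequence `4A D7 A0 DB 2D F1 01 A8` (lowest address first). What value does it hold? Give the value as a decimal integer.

5392955942028509608

Big-endian stores the most-significant byte at the lowest address.
The bytes are already most-significant first: 0x4AD7A0DB2DF101A8.
0x4AD7A0DB2DF101A8 = 5392955942028509608.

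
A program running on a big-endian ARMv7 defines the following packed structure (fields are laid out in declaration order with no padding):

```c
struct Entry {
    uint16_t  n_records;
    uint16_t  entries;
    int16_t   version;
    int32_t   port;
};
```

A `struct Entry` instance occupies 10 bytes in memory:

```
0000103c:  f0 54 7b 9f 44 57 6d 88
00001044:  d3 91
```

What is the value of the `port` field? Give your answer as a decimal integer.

1837683601

`port` follows `n_records` (2 B), `entries` (2 B), `version` (2 B), so it starts at offset 2 + 2 + 2 = 6 and occupies 4 bytes.
Bytes at offsets 6..9: 6D 88 D3 91.
Big-endian: lowest address holds the most-significant byte.
The bytes are already most-significant first: 0x6D88D391.
0x6D88D391 = 1837683601.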